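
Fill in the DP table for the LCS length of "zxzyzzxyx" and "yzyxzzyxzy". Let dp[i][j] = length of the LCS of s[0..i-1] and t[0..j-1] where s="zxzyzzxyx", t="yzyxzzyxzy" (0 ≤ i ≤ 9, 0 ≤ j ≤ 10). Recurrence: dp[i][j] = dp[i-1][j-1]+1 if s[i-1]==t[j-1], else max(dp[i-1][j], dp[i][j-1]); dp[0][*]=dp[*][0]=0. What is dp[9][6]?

4

   ''  y  z  y  x  z  z  y  x  z  y
''  0  0  0  0  0  0  0  0  0  0  0
 z  0  0  1  1  1  1  1  1  1  1  1
 x  0  0  1  1  2  2  2  2  2  2  2
 z  0  0  1  1  2  3  3  3  3  3  3
 y  0  1  1  2  2  3  3  4  4  4  4
 z  0  1  2  2  2  3  4  4  4  5  5
 z  0  1  2  2  2  3  4  4  4  5  5
 x  0  1  2  2  3  3  4  4  5  5  5
 y  0  1  2  3  3  3  4  5  5  5  6
 x  0  1  2  3  4  4  4  5  6  6  6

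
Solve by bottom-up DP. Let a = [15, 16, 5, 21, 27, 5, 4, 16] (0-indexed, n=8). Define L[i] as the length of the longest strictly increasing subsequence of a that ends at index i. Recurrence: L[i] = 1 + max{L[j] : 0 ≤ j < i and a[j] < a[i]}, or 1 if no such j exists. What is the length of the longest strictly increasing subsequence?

   i    0    1    2    3    4    5    6    7
a[i]   15   16    5   21   27    5    4   16
L[i]    1    2    1    3    4    1    1    2

4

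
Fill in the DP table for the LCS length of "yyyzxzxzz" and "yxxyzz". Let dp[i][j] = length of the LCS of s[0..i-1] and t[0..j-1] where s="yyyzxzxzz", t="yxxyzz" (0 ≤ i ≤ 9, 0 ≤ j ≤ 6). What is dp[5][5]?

   ''  y  x  x  y  z  z
''  0  0  0  0  0  0  0
 y  0  1  1  1  1  1  1
 y  0  1  1  1  2  2  2
 y  0  1  1  1  2  2  2
 z  0  1  1  1  2  3  3
 x  0  1  2  2  2  3  3
 z  0  1  2  2  2  3  4
 x  0  1  2  3  3  3  4
 z  0  1  2  3  3  4  4
 z  0  1  2  3  3  4  5

3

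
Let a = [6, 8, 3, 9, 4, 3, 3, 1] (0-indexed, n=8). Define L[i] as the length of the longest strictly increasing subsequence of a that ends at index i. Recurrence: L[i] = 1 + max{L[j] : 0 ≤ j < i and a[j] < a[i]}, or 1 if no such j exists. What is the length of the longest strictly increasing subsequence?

   i    0    1    2    3    4    5    6    7
a[i]    6    8    3    9    4    3    3    1
L[i]    1    2    1    3    2    1    1    1

3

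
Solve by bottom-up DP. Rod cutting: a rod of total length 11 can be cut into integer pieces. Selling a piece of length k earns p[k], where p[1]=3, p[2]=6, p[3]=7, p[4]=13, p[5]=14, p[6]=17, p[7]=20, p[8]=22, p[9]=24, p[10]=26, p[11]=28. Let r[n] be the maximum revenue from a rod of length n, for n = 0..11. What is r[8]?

26

   n    0    1    2    3    4    5    6    7    8    9   10   11
r[n]    0    3    6    9   13   16   19   22   26   29   32   35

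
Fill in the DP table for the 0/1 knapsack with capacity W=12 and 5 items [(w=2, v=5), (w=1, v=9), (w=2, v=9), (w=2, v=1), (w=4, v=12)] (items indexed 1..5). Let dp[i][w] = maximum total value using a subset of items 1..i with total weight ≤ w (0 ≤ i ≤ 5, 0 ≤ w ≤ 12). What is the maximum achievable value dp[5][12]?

i\w   0   1   2   3   4   5   6   7   8   9  10  11  12
  0   0   0   0   0   0   0   0   0   0   0   0   0   0
  1   0   0   5   5   5   5   5   5   5   5   5   5   5
  2   0   9   9  14  14  14  14  14  14  14  14  14  14
  3   0   9   9  18  18  23  23  23  23  23  23  23  23
  4   0   9   9  18  18  23  23  24  24  24  24  24  24
  5   0   9   9  18  18  23  23  30  30  35  35  36  36

36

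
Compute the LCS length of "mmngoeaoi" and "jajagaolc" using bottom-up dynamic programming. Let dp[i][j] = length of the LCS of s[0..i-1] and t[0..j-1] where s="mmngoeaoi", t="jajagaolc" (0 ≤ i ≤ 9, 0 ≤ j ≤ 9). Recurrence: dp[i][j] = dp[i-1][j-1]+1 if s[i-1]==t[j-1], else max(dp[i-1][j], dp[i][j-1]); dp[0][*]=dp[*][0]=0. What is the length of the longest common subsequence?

   ''  j  a  j  a  g  a  o  l  c
''  0  0  0  0  0  0  0  0  0  0
 m  0  0  0  0  0  0  0  0  0  0
 m  0  0  0  0  0  0  0  0  0  0
 n  0  0  0  0  0  0  0  0  0  0
 g  0  0  0  0  0  1  1  1  1  1
 o  0  0  0  0  0  1  1  2  2  2
 e  0  0  0  0  0  1  1  2  2  2
 a  0  0  1  1  1  1  2  2  2  2
 o  0  0  1  1  1  1  2  3  3  3
 i  0  0  1  1  1  1  2  3  3  3

3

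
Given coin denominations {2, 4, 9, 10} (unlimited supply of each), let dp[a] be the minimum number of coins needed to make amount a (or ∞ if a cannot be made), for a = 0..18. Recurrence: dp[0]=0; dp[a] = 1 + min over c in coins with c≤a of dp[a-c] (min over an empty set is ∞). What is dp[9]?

 a  0  1  2  3  4  5  6  7  8  9 10 11 12 13 14 15 16 17 18
dp  0  -  1  -  1  -  2  -  2  1  1  2  2  2  2  3  3  3  2
(- denotes ∞ / unreachable)

1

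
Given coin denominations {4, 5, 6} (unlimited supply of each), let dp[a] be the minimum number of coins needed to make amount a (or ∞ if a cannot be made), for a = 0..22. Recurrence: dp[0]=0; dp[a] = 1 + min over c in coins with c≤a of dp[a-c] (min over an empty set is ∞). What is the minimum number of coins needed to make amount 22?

 a  0  1  2  3  4  5  6  7  8  9 10 11 12 13 14 15 16 17 18 19 20 21 22
dp  0  -  -  -  1  1  1  -  2  2  2  2  2  3  3  3  3  3  3  4  4  4  4
(- denotes ∞ / unreachable)

4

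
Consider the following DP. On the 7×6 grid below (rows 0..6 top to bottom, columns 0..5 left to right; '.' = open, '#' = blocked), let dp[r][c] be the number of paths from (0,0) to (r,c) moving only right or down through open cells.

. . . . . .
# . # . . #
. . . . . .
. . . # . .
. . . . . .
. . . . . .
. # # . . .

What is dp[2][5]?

r\c   0   1   2   3   4   5
  0   1   1   1   1   1   1
  1   0   1   0   1   2   0
  2   0   1   1   2   4   4
  3   0   1   2   0   4   8
  4   0   1   3   3   7  15
  5   0   1   4   7  14  29
  6   0   0   0   7  21  50

4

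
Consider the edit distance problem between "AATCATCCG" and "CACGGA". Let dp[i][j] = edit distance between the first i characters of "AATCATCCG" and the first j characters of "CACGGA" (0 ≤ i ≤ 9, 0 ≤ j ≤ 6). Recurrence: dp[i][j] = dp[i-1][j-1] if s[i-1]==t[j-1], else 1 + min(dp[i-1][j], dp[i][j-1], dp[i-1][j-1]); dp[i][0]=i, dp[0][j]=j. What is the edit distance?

6

   ''  C  A  C  G  G  A
''  0  1  2  3  4  5  6
 A  1  1  1  2  3  4  5
 A  2  2  1  2  3  4  4
 T  3  3  2  2  3  4  5
 C  4  3  3  2  3  4  5
 A  5  4  3  3  3  4  4
 T  6  5  4  4  4  4  5
 C  7  6  5  4  5  5  5
 C  8  7  6  5  5  6  6
 G  9  8  7  6  5  5  6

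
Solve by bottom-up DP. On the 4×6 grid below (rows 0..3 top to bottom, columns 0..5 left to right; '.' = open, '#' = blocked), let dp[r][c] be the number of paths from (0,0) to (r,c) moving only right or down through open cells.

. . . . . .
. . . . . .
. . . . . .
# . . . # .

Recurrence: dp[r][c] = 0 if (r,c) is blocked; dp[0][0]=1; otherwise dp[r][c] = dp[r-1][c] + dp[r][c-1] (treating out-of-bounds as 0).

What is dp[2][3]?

10

r\c   0   1   2   3   4   5
  0   1   1   1   1   1   1
  1   1   2   3   4   5   6
  2   1   3   6  10  15  21
  3   0   3   9  19   0  21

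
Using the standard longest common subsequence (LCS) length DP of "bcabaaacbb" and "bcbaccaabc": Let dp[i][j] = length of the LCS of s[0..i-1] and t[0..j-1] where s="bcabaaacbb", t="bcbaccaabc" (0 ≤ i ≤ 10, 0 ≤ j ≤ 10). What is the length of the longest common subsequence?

   ''  b  c  b  a  c  c  a  a  b  c
''  0  0  0  0  0  0  0  0  0  0  0
 b  0  1  1  1  1  1  1  1  1  1  1
 c  0  1  2  2  2  2  2  2  2  2  2
 a  0  1  2  2  3  3  3  3  3  3  3
 b  0  1  2  3  3  3  3  3  3  4  4
 a  0  1  2  3  4  4  4  4  4  4  4
 a  0  1  2  3  4  4  4  5  5  5  5
 a  0  1  2  3  4  4  4  5  6  6  6
 c  0  1  2  3  4  5  5  5  6  6  7
 b  0  1  2  3  4  5  5  5  6  7  7
 b  0  1  2  3  4  5  5  5  6  7  7

7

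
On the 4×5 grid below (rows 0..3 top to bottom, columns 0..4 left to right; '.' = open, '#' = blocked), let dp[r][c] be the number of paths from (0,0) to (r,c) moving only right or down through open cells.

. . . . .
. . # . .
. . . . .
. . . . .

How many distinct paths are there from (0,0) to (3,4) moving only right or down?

17

r\c   0   1   2   3   4
  0   1   1   1   1   1
  1   1   2   0   1   2
  2   1   3   3   4   6
  3   1   4   7  11  17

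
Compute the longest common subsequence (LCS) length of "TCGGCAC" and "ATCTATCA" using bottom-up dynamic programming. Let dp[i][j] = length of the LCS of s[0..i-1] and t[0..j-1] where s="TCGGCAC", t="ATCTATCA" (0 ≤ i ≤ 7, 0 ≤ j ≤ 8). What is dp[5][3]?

   ''  A  T  C  T  A  T  C  A
''  0  0  0  0  0  0  0  0  0
 T  0  0  1  1  1  1  1  1  1
 C  0  0  1  2  2  2  2  2  2
 G  0  0  1  2  2  2  2  2  2
 G  0  0  1  2  2  2  2  2  2
 C  0  0  1  2  2  2  2  3  3
 A  0  1  1  2  2  3  3  3  4
 C  0  1  1  2  2  3  3  4  4

2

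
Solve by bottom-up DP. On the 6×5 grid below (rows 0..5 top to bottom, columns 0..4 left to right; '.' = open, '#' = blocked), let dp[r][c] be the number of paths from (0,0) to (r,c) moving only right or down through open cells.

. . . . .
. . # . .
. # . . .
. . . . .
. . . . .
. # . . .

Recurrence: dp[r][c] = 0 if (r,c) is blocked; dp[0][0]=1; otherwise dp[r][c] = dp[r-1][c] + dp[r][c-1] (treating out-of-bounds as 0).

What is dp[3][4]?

5

r\c   0   1   2   3   4
  0   1   1   1   1   1
  1   1   2   0   1   2
  2   1   0   0   1   3
  3   1   1   1   2   5
  4   1   2   3   5  10
  5   1   0   3   8  18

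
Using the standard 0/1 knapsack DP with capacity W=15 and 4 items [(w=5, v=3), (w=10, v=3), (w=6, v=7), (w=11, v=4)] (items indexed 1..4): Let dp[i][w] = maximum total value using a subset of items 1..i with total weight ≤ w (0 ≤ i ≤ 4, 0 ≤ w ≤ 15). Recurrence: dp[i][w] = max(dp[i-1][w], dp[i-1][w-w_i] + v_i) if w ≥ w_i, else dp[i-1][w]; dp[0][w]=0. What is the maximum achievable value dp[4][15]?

i\w   0   1   2   3   4   5   6   7   8   9  10  11  12  13  14  15
  0   0   0   0   0   0   0   0   0   0   0   0   0   0   0   0   0
  1   0   0   0   0   0   3   3   3   3   3   3   3   3   3   3   3
  2   0   0   0   0   0   3   3   3   3   3   3   3   3   3   3   6
  3   0   0   0   0   0   3   7   7   7   7   7  10  10  10  10  10
  4   0   0   0   0   0   3   7   7   7   7   7  10  10  10  10  10

10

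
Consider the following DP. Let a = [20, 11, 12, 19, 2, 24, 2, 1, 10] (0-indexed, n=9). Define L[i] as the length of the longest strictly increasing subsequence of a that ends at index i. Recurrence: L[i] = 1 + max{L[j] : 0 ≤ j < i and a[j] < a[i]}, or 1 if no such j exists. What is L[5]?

4

   i    0    1    2    3    4    5    6    7    8
a[i]   20   11   12   19    2   24    2    1   10
L[i]    1    1    2    3    1    4    1    1    2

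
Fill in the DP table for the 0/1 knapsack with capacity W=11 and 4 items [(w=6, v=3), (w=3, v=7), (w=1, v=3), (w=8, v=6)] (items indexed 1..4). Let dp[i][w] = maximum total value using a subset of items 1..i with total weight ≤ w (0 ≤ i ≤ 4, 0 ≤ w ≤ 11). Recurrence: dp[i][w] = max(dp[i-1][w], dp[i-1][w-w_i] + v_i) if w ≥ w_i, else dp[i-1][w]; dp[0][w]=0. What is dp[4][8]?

10

i\w   0   1   2   3   4   5   6   7   8   9  10  11
  0   0   0   0   0   0   0   0   0   0   0   0   0
  1   0   0   0   0   0   0   3   3   3   3   3   3
  2   0   0   0   7   7   7   7   7   7  10  10  10
  3   0   3   3   7  10  10  10  10  10  10  13  13
  4   0   3   3   7  10  10  10  10  10  10  13  13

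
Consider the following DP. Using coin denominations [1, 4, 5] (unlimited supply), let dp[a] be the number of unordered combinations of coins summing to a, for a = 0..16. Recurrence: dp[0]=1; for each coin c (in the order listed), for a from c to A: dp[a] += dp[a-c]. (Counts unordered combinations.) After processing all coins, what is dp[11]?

6

after  coin     0     1     2     3     4     5     6     7     8     9    10    11    12    13    14    15    16
          1     1     1     1     1     1     1     1     1     1     1     1     1     1     1     1     1     1
          4     1     1     1     1     2     2     2     2     3     3     3     3     4     4     4     4     5
          5     1     1     1     1     2     3     3     3     4     5     6     6     7     8     9    10    11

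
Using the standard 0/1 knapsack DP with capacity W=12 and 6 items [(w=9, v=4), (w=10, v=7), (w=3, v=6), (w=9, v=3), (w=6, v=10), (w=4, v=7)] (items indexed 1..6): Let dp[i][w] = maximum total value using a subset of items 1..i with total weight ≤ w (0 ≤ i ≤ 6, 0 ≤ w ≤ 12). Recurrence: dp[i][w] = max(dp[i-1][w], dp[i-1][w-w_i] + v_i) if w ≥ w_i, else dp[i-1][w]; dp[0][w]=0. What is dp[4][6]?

i\w   0   1   2   3   4   5   6   7   8   9  10  11  12
  0   0   0   0   0   0   0   0   0   0   0   0   0   0
  1   0   0   0   0   0   0   0   0   0   4   4   4   4
  2   0   0   0   0   0   0   0   0   0   4   7   7   7
  3   0   0   0   6   6   6   6   6   6   6   7   7  10
  4   0   0   0   6   6   6   6   6   6   6   7   7  10
  5   0   0   0   6   6   6  10  10  10  16  16  16  16
  6   0   0   0   6   7   7  10  13  13  16  17  17  17

6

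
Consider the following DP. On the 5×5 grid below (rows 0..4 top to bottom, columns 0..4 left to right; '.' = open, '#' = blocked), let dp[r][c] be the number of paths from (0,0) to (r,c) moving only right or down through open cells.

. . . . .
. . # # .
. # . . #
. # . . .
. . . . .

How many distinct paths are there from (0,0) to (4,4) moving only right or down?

1

r\c   0   1   2   3   4
  0   1   1   1   1   1
  1   1   2   0   0   1
  2   1   0   0   0   0
  3   1   0   0   0   0
  4   1   1   1   1   1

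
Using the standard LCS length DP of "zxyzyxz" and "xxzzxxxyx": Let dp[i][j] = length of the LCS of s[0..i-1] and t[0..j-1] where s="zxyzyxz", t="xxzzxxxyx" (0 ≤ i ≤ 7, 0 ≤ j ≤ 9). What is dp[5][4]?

   ''  x  x  z  z  x  x  x  y  x
''  0  0  0  0  0  0  0  0  0  0
 z  0  0  0  1  1  1  1  1  1  1
 x  0  1  1  1  1  2  2  2  2  2
 y  0  1  1  1  1  2  2  2  3  3
 z  0  1  1  2  2  2  2  2  3  3
 y  0  1  1  2  2  2  2  2  3  3
 x  0  1  2  2  2  3  3  3  3  4
 z  0  1  2  3  3  3  3  3  3  4

2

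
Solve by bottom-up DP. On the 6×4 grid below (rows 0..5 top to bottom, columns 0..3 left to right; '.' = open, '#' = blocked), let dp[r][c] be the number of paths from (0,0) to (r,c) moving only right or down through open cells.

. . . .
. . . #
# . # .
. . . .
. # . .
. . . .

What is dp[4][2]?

r\c   0   1   2   3
  0   1   1   1   1
  1   1   2   3   0
  2   0   2   0   0
  3   0   2   2   2
  4   0   0   2   4
  5   0   0   2   6

2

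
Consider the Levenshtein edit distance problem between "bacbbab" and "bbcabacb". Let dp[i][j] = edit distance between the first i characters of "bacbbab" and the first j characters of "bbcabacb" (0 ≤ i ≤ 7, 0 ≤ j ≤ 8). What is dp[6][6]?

   ''  b  b  c  a  b  a  c  b
''  0  1  2  3  4  5  6  7  8
 b  1  0  1  2  3  4  5  6  7
 a  2  1  1  2  2  3  4  5  6
 c  3  2  2  1  2  3  4  4  5
 b  4  3  2  2  2  2  3  4  4
 b  5  4  3  3  3  2  3  4  4
 a  6  5  4  4  3  3  2  3  4
 b  7  6  5  5  4  3  3  3  3

2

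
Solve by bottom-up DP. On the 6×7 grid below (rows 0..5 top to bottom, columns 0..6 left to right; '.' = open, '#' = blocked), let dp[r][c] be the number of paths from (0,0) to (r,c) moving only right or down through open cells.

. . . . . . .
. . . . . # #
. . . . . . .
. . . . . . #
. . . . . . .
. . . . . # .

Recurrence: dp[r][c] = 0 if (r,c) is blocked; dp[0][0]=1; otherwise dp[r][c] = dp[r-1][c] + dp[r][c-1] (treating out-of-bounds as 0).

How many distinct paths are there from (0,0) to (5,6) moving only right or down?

r\c   0   1   2   3   4   5   6
  0   1   1   1   1   1   1   1
  1   1   2   3   4   5   0   0
  2   1   3   6  10  15  15  15
  3   1   4  10  20  35  50   0
  4   1   5  15  35  70 120 120
  5   1   6  21  56 126   0 120

120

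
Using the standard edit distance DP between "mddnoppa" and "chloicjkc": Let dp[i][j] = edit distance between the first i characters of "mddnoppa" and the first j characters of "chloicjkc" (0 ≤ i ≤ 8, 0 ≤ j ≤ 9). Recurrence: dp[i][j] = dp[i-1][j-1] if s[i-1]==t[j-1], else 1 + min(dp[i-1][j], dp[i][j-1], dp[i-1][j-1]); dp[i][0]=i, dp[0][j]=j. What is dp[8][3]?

   ''  c  h  l  o  i  c  j  k  c
''  0  1  2  3  4  5  6  7  8  9
 m  1  1  2  3  4  5  6  7  8  9
 d  2  2  2  3  4  5  6  7  8  9
 d  3  3  3  3  4  5  6  7  8  9
 n  4  4  4  4  4  5  6  7  8  9
 o  5  5  5  5  4  5  6  7  8  9
 p  6  6  6  6  5  5  6  7  8  9
 p  7  7  7  7  6  6  6  7  8  9
 a  8  8  8  8  7  7  7  7  8  9

8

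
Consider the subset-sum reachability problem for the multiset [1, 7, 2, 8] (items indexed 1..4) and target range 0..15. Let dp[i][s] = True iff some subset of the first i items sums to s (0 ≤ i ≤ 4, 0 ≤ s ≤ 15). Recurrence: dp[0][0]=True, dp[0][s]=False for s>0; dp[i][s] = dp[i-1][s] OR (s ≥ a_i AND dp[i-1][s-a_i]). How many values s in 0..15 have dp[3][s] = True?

i\s   0   1   2   3   4   5   6   7   8   9  10  11  12  13  14  15
  0   T   F   F   F   F   F   F   F   F   F   F   F   F   F   F   F
  1   T   T   F   F   F   F   F   F   F   F   F   F   F   F   F   F
  2   T   T   F   F   F   F   F   T   T   F   F   F   F   F   F   F
  3   T   T   T   T   F   F   F   T   T   T   T   F   F   F   F   F
  4   T   T   T   T   F   F   F   T   T   T   T   T   F   F   F   T

8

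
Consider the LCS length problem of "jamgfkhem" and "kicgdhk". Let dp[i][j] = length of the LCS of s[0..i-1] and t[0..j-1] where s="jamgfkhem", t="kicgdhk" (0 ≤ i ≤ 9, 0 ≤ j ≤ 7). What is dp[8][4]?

   ''  k  i  c  g  d  h  k
''  0  0  0  0  0  0  0  0
 j  0  0  0  0  0  0  0  0
 a  0  0  0  0  0  0  0  0
 m  0  0  0  0  0  0  0  0
 g  0  0  0  0  1  1  1  1
 f  0  0  0  0  1  1  1  1
 k  0  1  1  1  1  1  1  2
 h  0  1  1  1  1  1  2  2
 e  0  1  1  1  1  1  2  2
 m  0  1  1  1  1  1  2  2

1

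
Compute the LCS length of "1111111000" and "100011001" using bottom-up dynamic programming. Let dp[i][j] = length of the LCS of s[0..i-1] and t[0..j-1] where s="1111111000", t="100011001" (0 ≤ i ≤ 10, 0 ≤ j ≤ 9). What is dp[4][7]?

   ''  1  0  0  0  1  1  0  0  1
''  0  0  0  0  0  0  0  0  0  0
 1  0  1  1  1  1  1  1  1  1  1
 1  0  1  1  1  1  2  2  2  2  2
 1  0  1  1  1  1  2  3  3  3  3
 1  0  1  1  1  1  2  3  3  3  4
 1  0  1  1  1  1  2  3  3  3  4
 1  0  1  1  1  1  2  3  3  3  4
 1  0  1  1  1  1  2  3  3  3  4
 0  0  1  2  2  2  2  3  4  4  4
 0  0  1  2  3  3  3  3  4  5  5
 0  0  1  2  3  4  4  4  4  5  5

3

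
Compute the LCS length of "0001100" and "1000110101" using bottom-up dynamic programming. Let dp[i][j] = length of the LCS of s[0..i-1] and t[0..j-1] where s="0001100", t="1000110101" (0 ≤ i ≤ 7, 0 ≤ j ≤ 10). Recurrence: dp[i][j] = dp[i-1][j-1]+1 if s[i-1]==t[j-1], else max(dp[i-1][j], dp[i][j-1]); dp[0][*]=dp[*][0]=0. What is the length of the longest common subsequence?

   ''  1  0  0  0  1  1  0  1  0  1
''  0  0  0  0  0  0  0  0  0  0  0
 0  0  0  1  1  1  1  1  1  1  1  1
 0  0  0  1  2  2  2  2  2  2  2  2
 0  0  0  1  2  3  3  3  3  3  3  3
 1  0  1  1  2  3  4  4  4  4  4  4
 1  0  1  1  2  3  4  5  5  5  5  5
 0  0  1  2  2  3  4  5  6  6  6  6
 0  0  1  2  3  3  4  5  6  6  7  7

7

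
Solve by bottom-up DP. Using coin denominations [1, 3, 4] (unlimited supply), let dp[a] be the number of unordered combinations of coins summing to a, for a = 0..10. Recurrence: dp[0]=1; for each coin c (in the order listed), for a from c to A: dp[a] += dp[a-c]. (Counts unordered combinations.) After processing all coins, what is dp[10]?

8

after  coin     0     1     2     3     4     5     6     7     8     9    10
          1     1     1     1     1     1     1     1     1     1     1     1
          3     1     1     1     2     2     2     3     3     3     4     4
          4     1     1     1     2     3     3     4     5     6     7     8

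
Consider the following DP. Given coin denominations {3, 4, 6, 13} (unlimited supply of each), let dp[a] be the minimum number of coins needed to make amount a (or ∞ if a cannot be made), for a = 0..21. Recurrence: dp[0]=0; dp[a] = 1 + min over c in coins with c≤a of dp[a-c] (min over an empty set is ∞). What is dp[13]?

1

 a  0  1  2  3  4  5  6  7  8  9 10 11 12 13 14 15 16 17 18 19 20 21
dp  0  -  -  1  1  -  1  2  2  2  2  3  2  1  3  3  2  2  3  2  3  3
(- denotes ∞ / unreachable)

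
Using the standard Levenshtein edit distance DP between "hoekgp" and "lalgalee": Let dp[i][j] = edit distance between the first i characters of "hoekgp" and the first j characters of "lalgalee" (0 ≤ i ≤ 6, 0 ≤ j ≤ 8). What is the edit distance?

   ''  l  a  l  g  a  l  e  e
''  0  1  2  3  4  5  6  7  8
 h  1  1  2  3  4  5  6  7  8
 o  2  2  2  3  4  5  6  7  8
 e  3  3  3  3  4  5  6  6  7
 k  4  4  4  4  4  5  6  7  7
 g  5  5  5  5  4  5  6  7  8
 p  6  6  6  6  5  5  6  7  8

8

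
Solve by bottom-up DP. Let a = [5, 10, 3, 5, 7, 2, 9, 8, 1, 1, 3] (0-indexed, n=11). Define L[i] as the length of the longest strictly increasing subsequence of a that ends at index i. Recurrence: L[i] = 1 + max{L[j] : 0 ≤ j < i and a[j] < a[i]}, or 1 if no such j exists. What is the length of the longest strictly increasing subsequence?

4

   i    0    1    2    3    4    5    6    7    8    9   10
a[i]    5   10    3    5    7    2    9    8    1    1    3
L[i]    1    2    1    2    3    1    4    4    1    1    2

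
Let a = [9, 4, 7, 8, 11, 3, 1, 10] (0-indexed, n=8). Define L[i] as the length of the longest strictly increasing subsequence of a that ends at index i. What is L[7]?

4

   i    0    1    2    3    4    5    6    7
a[i]    9    4    7    8   11    3    1   10
L[i]    1    1    2    3    4    1    1    4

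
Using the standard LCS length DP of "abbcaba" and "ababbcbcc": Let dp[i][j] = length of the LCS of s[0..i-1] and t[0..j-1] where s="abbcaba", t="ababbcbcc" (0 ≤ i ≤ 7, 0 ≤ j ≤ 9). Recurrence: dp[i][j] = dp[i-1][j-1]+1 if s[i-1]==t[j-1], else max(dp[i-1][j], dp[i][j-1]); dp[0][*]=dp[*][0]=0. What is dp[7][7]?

5

   ''  a  b  a  b  b  c  b  c  c
''  0  0  0  0  0  0  0  0  0  0
 a  0  1  1  1  1  1  1  1  1  1
 b  0  1  2  2  2  2  2  2  2  2
 b  0  1  2  2  3  3  3  3  3  3
 c  0  1  2  2  3  3  4  4  4  4
 a  0  1  2  3  3  3  4  4  4  4
 b  0  1  2  3  4  4  4  5  5  5
 a  0  1  2  3  4  4  4  5  5  5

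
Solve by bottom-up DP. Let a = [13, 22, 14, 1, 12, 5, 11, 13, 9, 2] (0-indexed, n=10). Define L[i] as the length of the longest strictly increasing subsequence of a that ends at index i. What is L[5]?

   i    0    1    2    3    4    5    6    7    8    9
a[i]   13   22   14    1   12    5   11   13    9    2
L[i]    1    2    2    1    2    2    3    4    3    2

2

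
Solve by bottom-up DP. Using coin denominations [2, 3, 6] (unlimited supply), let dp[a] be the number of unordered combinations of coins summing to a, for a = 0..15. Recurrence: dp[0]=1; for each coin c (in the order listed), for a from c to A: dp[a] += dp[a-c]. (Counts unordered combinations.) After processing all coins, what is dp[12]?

6

after  coin     0     1     2     3     4     5     6     7     8     9    10    11    12    13    14    15
          2     1     0     1     0     1     0     1     0     1     0     1     0     1     0     1     0
          3     1     0     1     1     1     1     2     1     2     2     2     2     3     2     3     3
          6     1     0     1     1     1     1     3     1     3     3     3     3     6     3     6     6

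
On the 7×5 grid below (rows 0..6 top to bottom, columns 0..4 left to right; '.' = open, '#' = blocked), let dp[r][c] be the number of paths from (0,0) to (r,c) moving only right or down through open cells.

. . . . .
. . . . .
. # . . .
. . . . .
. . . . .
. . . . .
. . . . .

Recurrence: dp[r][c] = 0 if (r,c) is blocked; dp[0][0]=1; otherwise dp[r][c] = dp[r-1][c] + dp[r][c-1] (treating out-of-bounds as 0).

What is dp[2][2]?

r\c   0   1   2   3   4
  0   1   1   1   1   1
  1   1   2   3   4   5
  2   1   0   3   7  12
  3   1   1   4  11  23
  4   1   2   6  17  40
  5   1   3   9  26  66
  6   1   4  13  39 105

3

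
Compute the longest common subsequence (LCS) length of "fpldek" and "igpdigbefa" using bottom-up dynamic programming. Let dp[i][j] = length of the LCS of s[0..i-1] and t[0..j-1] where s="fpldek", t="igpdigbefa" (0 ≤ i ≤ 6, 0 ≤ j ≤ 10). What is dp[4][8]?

   ''  i  g  p  d  i  g  b  e  f  a
''  0  0  0  0  0  0  0  0  0  0  0
 f  0  0  0  0  0  0  0  0  0  1  1
 p  0  0  0  1  1  1  1  1  1  1  1
 l  0  0  0  1  1  1  1  1  1  1  1
 d  0  0  0  1  2  2  2  2  2  2  2
 e  0  0  0  1  2  2  2  2  3  3  3
 k  0  0  0  1  2  2  2  2  3  3  3

2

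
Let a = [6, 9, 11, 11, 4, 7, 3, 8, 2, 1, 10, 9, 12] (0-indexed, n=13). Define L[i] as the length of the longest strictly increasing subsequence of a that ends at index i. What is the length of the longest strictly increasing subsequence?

   i    0    1    2    3    4    5    6    7    8    9   10   11   12
a[i]    6    9   11   11    4    7    3    8    2    1   10    9   12
L[i]    1    2    3    3    1    2    1    3    1    1    4    4    5

5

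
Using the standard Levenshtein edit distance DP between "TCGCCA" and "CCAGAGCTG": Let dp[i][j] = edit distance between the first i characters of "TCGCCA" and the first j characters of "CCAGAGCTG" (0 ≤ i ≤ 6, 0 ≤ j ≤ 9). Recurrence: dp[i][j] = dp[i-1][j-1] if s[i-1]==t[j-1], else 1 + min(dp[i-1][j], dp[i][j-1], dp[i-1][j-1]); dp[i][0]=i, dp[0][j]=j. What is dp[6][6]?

5

   ''  C  C  A  G  A  G  C  T  G
''  0  1  2  3  4  5  6  7  8  9
 T  1  1  2  3  4  5  6  7  7  8
 C  2  1  1  2  3  4  5  6  7  8
 G  3  2  2  2  2  3  4  5  6  7
 C  4  3  2  3  3  3  4  4  5  6
 C  5  4  3  3  4  4  4  4  5  6
 A  6  5  4  3  4  4  5  5  5  6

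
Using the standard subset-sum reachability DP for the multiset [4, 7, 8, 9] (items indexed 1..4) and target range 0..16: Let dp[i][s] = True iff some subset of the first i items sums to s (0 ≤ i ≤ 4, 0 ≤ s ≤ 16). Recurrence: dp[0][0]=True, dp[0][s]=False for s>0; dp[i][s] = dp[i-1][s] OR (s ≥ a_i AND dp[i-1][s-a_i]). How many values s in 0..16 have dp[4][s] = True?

10

i\s   0   1   2   3   4   5   6   7   8   9  10  11  12  13  14  15  16
  0   T   F   F   F   F   F   F   F   F   F   F   F   F   F   F   F   F
  1   T   F   F   F   T   F   F   F   F   F   F   F   F   F   F   F   F
  2   T   F   F   F   T   F   F   T   F   F   F   T   F   F   F   F   F
  3   T   F   F   F   T   F   F   T   T   F   F   T   T   F   F   T   F
  4   T   F   F   F   T   F   F   T   T   T   F   T   T   T   F   T   T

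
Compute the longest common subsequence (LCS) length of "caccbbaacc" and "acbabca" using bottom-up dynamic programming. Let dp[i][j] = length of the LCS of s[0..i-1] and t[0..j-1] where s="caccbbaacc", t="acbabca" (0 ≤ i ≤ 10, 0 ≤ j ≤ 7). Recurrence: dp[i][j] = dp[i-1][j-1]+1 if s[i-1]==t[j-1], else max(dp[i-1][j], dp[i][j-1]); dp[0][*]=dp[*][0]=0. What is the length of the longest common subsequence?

5

   ''  a  c  b  a  b  c  a
''  0  0  0  0  0  0  0  0
 c  0  0  1  1  1  1  1  1
 a  0  1  1  1  2  2  2  2
 c  0  1  2  2  2  2  3  3
 c  0  1  2  2  2  2  3  3
 b  0  1  2  3  3  3  3  3
 b  0  1  2  3  3  4  4  4
 a  0  1  2  3  4  4  4  5
 a  0  1  2  3  4  4  4  5
 c  0  1  2  3  4  4  5  5
 c  0  1  2  3  4  4  5  5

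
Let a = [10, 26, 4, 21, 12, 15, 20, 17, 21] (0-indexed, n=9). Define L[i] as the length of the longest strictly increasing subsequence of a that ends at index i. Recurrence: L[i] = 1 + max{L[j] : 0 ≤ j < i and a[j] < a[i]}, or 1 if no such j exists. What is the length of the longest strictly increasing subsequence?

5

   i    0    1    2    3    4    5    6    7    8
a[i]   10   26    4   21   12   15   20   17   21
L[i]    1    2    1    2    2    3    4    4    5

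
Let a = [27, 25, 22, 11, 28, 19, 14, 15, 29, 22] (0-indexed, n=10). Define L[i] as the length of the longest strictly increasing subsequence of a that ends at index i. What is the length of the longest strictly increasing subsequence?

   i    0    1    2    3    4    5    6    7    8    9
a[i]   27   25   22   11   28   19   14   15   29   22
L[i]    1    1    1    1    2    2    2    3    4    4

4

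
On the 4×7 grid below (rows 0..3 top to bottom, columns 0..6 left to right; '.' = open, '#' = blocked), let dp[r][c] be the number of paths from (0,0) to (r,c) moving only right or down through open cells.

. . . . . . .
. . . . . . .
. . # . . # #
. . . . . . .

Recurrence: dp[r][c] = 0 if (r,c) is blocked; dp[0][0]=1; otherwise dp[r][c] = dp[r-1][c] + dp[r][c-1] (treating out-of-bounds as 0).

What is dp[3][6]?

17

r\c   0   1   2   3   4   5   6
  0   1   1   1   1   1   1   1
  1   1   2   3   4   5   6   7
  2   1   3   0   4   9   0   0
  3   1   4   4   8  17  17  17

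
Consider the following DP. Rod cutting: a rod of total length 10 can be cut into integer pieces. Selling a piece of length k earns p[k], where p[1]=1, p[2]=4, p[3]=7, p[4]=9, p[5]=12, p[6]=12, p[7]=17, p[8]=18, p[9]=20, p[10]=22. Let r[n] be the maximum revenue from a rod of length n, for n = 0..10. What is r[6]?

   n    0    1    2    3    4    5    6    7    8    9   10
r[n]    0    1    4    7    9   12   14   17   19   21   24

14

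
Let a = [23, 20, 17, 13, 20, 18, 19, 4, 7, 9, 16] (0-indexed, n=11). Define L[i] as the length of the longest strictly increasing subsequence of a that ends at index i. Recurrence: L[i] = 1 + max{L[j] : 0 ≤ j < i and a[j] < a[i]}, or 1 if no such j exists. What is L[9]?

   i    0    1    2    3    4    5    6    7    8    9   10
a[i]   23   20   17   13   20   18   19    4    7    9   16
L[i]    1    1    1    1    2    2    3    1    2    3    4

3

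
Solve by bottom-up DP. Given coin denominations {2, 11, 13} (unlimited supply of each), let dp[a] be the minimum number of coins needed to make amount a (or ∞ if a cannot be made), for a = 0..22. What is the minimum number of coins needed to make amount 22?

 a  0  1  2  3  4  5  6  7  8  9 10 11 12 13 14 15 16 17 18 19 20 21 22
dp  0  -  1  -  2  -  3  -  4  -  5  1  6  1  7  2  8  3  9  4 10  5  2
(- denotes ∞ / unreachable)

2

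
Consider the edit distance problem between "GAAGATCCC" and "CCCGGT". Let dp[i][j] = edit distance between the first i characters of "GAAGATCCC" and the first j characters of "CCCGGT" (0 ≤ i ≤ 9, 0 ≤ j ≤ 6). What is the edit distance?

7

   ''  C  C  C  G  G  T
''  0  1  2  3  4  5  6
 G  1  1  2  3  3  4  5
 A  2  2  2  3  4  4  5
 A  3  3  3  3  4  5  5
 G  4  4  4  4  3  4  5
 A  5  5  5  5  4  4  5
 T  6  6  6  6  5  5  4
 C  7  6  6  6  6  6  5
 C  8  7  6  6  7  7  6
 C  9  8  7  6  7  8  7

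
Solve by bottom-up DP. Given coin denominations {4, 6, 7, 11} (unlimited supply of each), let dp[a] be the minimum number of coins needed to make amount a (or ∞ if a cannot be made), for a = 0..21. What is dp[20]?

3

 a  0  1  2  3  4  5  6  7  8  9 10 11 12 13 14 15 16 17 18 19 20 21
dp  0  -  -  -  1  -  1  1  2  -  2  1  2  2  2  2  3  2  2  3  3  3
(- denotes ∞ / unreachable)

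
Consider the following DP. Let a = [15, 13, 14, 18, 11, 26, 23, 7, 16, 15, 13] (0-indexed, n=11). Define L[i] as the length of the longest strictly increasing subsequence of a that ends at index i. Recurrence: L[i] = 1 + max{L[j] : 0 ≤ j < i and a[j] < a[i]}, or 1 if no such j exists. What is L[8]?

3

   i    0    1    2    3    4    5    6    7    8    9   10
a[i]   15   13   14   18   11   26   23    7   16   15   13
L[i]    1    1    2    3    1    4    4    1    3    3    2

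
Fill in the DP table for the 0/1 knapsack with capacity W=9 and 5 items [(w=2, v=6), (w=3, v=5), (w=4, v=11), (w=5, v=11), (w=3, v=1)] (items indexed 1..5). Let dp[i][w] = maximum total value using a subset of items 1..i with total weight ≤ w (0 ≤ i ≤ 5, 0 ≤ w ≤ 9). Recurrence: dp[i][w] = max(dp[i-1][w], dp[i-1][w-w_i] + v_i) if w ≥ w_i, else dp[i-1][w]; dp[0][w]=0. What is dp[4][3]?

6

i\w   0   1   2   3   4   5   6   7   8   9
  0   0   0   0   0   0   0   0   0   0   0
  1   0   0   6   6   6   6   6   6   6   6
  2   0   0   6   6   6  11  11  11  11  11
  3   0   0   6   6  11  11  17  17  17  22
  4   0   0   6   6  11  11  17  17  17  22
  5   0   0   6   6  11  11  17  17  17  22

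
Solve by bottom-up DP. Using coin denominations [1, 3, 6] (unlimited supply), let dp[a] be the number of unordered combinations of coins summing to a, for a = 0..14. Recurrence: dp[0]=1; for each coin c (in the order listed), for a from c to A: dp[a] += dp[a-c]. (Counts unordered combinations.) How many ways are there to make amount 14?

9

after  coin     0     1     2     3     4     5     6     7     8     9    10    11    12    13    14
          1     1     1     1     1     1     1     1     1     1     1     1     1     1     1     1
          3     1     1     1     2     2     2     3     3     3     4     4     4     5     5     5
          6     1     1     1     2     2     2     4     4     4     6     6     6     9     9     9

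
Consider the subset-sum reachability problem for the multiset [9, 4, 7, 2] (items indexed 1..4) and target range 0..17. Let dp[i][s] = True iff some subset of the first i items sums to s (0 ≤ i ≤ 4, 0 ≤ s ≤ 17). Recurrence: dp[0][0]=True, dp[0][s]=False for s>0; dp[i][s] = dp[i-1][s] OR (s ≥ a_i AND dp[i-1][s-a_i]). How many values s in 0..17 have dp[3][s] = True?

i\s   0   1   2   3   4   5   6   7   8   9  10  11  12  13  14  15  16  17
  0   T   F   F   F   F   F   F   F   F   F   F   F   F   F   F   F   F   F
  1   T   F   F   F   F   F   F   F   F   T   F   F   F   F   F   F   F   F
  2   T   F   F   F   T   F   F   F   F   T   F   F   F   T   F   F   F   F
  3   T   F   F   F   T   F   F   T   F   T   F   T   F   T   F   F   T   F
  4   T   F   T   F   T   F   T   T   F   T   F   T   F   T   F   T   T   F

7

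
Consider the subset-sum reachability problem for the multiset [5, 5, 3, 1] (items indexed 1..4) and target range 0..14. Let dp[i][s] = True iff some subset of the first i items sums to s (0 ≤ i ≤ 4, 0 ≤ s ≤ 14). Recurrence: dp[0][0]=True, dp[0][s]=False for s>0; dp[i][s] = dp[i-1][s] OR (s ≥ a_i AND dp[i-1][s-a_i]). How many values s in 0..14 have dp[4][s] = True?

i\s   0   1   2   3   4   5   6   7   8   9  10  11  12  13  14
  0   T   F   F   F   F   F   F   F   F   F   F   F   F   F   F
  1   T   F   F   F   F   T   F   F   F   F   F   F   F   F   F
  2   T   F   F   F   F   T   F   F   F   F   T   F   F   F   F
  3   T   F   F   T   F   T   F   F   T   F   T   F   F   T   F
  4   T   T   F   T   T   T   T   F   T   T   T   T   F   T   T

12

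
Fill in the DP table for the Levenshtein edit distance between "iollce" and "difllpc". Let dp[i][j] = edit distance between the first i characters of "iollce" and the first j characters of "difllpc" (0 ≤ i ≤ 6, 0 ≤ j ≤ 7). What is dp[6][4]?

   ''  d  i  f  l  l  p  c
''  0  1  2  3  4  5  6  7
 i  1  1  1  2  3  4  5  6
 o  2  2  2  2  3  4  5  6
 l  3  3  3  3  2  3  4  5
 l  4  4  4  4  3  2  3  4
 c  5  5  5  5  4  3  3  3
 e  6  6  6  6  5  4  4  4

5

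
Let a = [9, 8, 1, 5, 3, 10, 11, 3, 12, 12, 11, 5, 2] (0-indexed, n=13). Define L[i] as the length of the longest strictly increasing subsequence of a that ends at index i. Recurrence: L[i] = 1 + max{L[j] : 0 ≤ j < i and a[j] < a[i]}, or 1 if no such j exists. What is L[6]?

4

   i    0    1    2    3    4    5    6    7    8    9   10   11   12
a[i]    9    8    1    5    3   10   11    3   12   12   11    5    2
L[i]    1    1    1    2    2    3    4    2    5    5    4    3    2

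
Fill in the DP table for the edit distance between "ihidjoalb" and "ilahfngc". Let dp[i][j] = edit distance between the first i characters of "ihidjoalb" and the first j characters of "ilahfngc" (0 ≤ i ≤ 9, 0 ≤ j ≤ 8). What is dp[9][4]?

   ''  i  l  a  h  f  n  g  c
''  0  1  2  3  4  5  6  7  8
 i  1  0  1  2  3  4  5  6  7
 h  2  1  1  2  2  3  4  5  6
 i  3  2  2  2  3  3  4  5  6
 d  4  3  3  3  3  4  4  5  6
 j  5  4  4  4  4  4  5  5  6
 o  6  5  5  5  5  5  5  6  6
 a  7  6  6  5  6  6  6  6  7
 l  8  7  6  6  6  7  7  7  7
 b  9  8  7  7  7  7  8  8  8

7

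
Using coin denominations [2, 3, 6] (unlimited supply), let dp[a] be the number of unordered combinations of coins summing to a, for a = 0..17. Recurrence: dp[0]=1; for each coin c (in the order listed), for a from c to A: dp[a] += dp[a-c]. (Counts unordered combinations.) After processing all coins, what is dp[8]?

3

after  coin     0     1     2     3     4     5     6     7     8     9    10    11    12    13    14    15    16    17
          2     1     0     1     0     1     0     1     0     1     0     1     0     1     0     1     0     1     0
          3     1     0     1     1     1     1     2     1     2     2     2     2     3     2     3     3     3     3
          6     1     0     1     1     1     1     3     1     3     3     3     3     6     3     6     6     6     6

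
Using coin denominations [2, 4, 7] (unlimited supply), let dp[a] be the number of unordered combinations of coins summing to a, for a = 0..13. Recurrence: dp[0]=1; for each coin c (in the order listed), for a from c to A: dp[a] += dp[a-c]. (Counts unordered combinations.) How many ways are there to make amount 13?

after  coin     0     1     2     3     4     5     6     7     8     9    10    11    12    13
          2     1     0     1     0     1     0     1     0     1     0     1     0     1     0
          4     1     0     1     0     2     0     2     0     3     0     3     0     4     0
          7     1     0     1     0     2     0     2     1     3     1     3     2     4     2

2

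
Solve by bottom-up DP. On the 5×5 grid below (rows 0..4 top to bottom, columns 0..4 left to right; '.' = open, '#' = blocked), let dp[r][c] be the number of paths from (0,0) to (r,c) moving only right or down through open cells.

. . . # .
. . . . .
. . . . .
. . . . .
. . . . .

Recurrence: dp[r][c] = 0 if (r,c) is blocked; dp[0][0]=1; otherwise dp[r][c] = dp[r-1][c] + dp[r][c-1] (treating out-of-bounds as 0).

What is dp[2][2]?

r\c   0   1   2   3   4
  0   1   1   1   0   0
  1   1   2   3   3   3
  2   1   3   6   9  12
  3   1   4  10  19  31
  4   1   5  15  34  65

6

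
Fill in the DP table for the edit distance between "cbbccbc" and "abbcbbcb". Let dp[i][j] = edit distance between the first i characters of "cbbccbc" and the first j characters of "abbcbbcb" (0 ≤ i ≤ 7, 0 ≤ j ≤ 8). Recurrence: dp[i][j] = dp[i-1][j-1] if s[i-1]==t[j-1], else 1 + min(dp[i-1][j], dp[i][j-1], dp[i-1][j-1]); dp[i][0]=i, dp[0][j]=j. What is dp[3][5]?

   ''  a  b  b  c  b  b  c  b
''  0  1  2  3  4  5  6  7  8
 c  1  1  2  3  3  4  5  6  7
 b  2  2  1  2  3  3  4  5  6
 b  3  3  2  1  2  3  3  4  5
 c  4  4  3  2  1  2  3  3  4
 c  5  5  4  3  2  2  3  3  4
 b  6  6  5  4  3  2  2  3  3
 c  7  7  6  5  4  3  3  2  3

3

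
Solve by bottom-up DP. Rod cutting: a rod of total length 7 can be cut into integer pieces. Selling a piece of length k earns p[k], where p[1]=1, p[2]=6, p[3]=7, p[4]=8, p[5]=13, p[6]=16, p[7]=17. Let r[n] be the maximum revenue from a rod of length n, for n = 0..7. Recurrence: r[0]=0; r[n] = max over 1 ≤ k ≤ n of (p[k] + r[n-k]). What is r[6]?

   n    0    1    2    3    4    5    6    7
r[n]    0    1    6    7   12   13   18   19

18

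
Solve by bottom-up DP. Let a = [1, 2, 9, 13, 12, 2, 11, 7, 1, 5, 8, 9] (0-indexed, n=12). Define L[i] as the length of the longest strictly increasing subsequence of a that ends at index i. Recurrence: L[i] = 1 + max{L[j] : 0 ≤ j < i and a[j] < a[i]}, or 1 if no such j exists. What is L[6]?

   i    0    1    2    3    4    5    6    7    8    9   10   11
a[i]    1    2    9   13   12    2   11    7    1    5    8    9
L[i]    1    2    3    4    4    2    4    3    1    3    4    5

4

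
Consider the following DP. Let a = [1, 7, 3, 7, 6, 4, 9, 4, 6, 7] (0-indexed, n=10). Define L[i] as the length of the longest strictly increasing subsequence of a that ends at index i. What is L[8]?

   i    0    1    2    3    4    5    6    7    8    9
a[i]    1    7    3    7    6    4    9    4    6    7
L[i]    1    2    2    3    3    3    4    3    4    5

4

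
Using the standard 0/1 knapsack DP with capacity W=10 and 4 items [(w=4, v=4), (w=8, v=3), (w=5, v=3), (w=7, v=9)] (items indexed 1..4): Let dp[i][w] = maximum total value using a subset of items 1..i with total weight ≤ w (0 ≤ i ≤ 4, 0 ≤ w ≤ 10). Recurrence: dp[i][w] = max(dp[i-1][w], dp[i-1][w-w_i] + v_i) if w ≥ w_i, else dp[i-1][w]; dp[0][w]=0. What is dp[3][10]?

i\w   0   1   2   3   4   5   6   7   8   9  10
  0   0   0   0   0   0   0   0   0   0   0   0
  1   0   0   0   0   4   4   4   4   4   4   4
  2   0   0   0   0   4   4   4   4   4   4   4
  3   0   0   0   0   4   4   4   4   4   7   7
  4   0   0   0   0   4   4   4   9   9   9   9

7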